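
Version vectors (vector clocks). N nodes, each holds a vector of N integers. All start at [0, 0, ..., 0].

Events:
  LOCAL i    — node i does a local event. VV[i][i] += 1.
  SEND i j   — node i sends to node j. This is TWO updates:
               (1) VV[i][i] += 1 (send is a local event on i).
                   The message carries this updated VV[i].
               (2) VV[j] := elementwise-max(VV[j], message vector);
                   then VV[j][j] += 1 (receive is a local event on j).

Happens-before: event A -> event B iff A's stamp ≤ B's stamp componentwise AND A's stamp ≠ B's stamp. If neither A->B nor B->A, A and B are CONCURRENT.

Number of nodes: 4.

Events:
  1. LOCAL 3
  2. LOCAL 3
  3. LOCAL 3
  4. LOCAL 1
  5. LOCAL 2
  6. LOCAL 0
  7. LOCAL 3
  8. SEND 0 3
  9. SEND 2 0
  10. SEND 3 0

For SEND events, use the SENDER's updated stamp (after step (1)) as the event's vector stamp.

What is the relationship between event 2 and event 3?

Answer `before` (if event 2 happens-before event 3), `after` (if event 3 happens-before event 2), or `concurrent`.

Answer: before

Derivation:
Initial: VV[0]=[0, 0, 0, 0]
Initial: VV[1]=[0, 0, 0, 0]
Initial: VV[2]=[0, 0, 0, 0]
Initial: VV[3]=[0, 0, 0, 0]
Event 1: LOCAL 3: VV[3][3]++ -> VV[3]=[0, 0, 0, 1]
Event 2: LOCAL 3: VV[3][3]++ -> VV[3]=[0, 0, 0, 2]
Event 3: LOCAL 3: VV[3][3]++ -> VV[3]=[0, 0, 0, 3]
Event 4: LOCAL 1: VV[1][1]++ -> VV[1]=[0, 1, 0, 0]
Event 5: LOCAL 2: VV[2][2]++ -> VV[2]=[0, 0, 1, 0]
Event 6: LOCAL 0: VV[0][0]++ -> VV[0]=[1, 0, 0, 0]
Event 7: LOCAL 3: VV[3][3]++ -> VV[3]=[0, 0, 0, 4]
Event 8: SEND 0->3: VV[0][0]++ -> VV[0]=[2, 0, 0, 0], msg_vec=[2, 0, 0, 0]; VV[3]=max(VV[3],msg_vec) then VV[3][3]++ -> VV[3]=[2, 0, 0, 5]
Event 9: SEND 2->0: VV[2][2]++ -> VV[2]=[0, 0, 2, 0], msg_vec=[0, 0, 2, 0]; VV[0]=max(VV[0],msg_vec) then VV[0][0]++ -> VV[0]=[3, 0, 2, 0]
Event 10: SEND 3->0: VV[3][3]++ -> VV[3]=[2, 0, 0, 6], msg_vec=[2, 0, 0, 6]; VV[0]=max(VV[0],msg_vec) then VV[0][0]++ -> VV[0]=[4, 0, 2, 6]
Event 2 stamp: [0, 0, 0, 2]
Event 3 stamp: [0, 0, 0, 3]
[0, 0, 0, 2] <= [0, 0, 0, 3]? True
[0, 0, 0, 3] <= [0, 0, 0, 2]? False
Relation: before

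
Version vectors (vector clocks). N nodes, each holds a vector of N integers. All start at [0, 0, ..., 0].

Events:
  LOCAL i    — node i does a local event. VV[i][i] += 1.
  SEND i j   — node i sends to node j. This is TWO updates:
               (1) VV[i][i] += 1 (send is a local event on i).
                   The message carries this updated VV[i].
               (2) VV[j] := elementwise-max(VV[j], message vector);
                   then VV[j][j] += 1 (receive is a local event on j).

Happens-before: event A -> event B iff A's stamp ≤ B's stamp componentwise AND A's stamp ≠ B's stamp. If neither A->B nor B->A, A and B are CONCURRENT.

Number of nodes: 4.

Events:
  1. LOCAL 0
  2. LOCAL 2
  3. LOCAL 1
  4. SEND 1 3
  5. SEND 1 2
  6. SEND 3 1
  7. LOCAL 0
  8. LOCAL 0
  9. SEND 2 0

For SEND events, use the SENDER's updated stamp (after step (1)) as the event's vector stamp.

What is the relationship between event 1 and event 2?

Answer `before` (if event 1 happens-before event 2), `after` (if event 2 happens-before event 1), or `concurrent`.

Answer: concurrent

Derivation:
Initial: VV[0]=[0, 0, 0, 0]
Initial: VV[1]=[0, 0, 0, 0]
Initial: VV[2]=[0, 0, 0, 0]
Initial: VV[3]=[0, 0, 0, 0]
Event 1: LOCAL 0: VV[0][0]++ -> VV[0]=[1, 0, 0, 0]
Event 2: LOCAL 2: VV[2][2]++ -> VV[2]=[0, 0, 1, 0]
Event 3: LOCAL 1: VV[1][1]++ -> VV[1]=[0, 1, 0, 0]
Event 4: SEND 1->3: VV[1][1]++ -> VV[1]=[0, 2, 0, 0], msg_vec=[0, 2, 0, 0]; VV[3]=max(VV[3],msg_vec) then VV[3][3]++ -> VV[3]=[0, 2, 0, 1]
Event 5: SEND 1->2: VV[1][1]++ -> VV[1]=[0, 3, 0, 0], msg_vec=[0, 3, 0, 0]; VV[2]=max(VV[2],msg_vec) then VV[2][2]++ -> VV[2]=[0, 3, 2, 0]
Event 6: SEND 3->1: VV[3][3]++ -> VV[3]=[0, 2, 0, 2], msg_vec=[0, 2, 0, 2]; VV[1]=max(VV[1],msg_vec) then VV[1][1]++ -> VV[1]=[0, 4, 0, 2]
Event 7: LOCAL 0: VV[0][0]++ -> VV[0]=[2, 0, 0, 0]
Event 8: LOCAL 0: VV[0][0]++ -> VV[0]=[3, 0, 0, 0]
Event 9: SEND 2->0: VV[2][2]++ -> VV[2]=[0, 3, 3, 0], msg_vec=[0, 3, 3, 0]; VV[0]=max(VV[0],msg_vec) then VV[0][0]++ -> VV[0]=[4, 3, 3, 0]
Event 1 stamp: [1, 0, 0, 0]
Event 2 stamp: [0, 0, 1, 0]
[1, 0, 0, 0] <= [0, 0, 1, 0]? False
[0, 0, 1, 0] <= [1, 0, 0, 0]? False
Relation: concurrent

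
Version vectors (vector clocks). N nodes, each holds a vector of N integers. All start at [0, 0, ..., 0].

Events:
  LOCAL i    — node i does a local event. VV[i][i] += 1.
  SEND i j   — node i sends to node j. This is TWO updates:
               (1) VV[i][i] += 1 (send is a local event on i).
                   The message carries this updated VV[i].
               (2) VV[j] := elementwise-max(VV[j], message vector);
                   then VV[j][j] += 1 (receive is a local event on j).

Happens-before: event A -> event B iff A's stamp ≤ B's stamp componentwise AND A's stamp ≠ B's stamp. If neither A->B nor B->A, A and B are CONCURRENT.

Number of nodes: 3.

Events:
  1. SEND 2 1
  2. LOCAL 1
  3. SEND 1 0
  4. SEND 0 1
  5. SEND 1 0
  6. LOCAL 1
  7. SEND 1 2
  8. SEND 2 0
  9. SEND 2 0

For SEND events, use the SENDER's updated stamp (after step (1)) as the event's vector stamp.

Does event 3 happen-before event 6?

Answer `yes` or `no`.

Initial: VV[0]=[0, 0, 0]
Initial: VV[1]=[0, 0, 0]
Initial: VV[2]=[0, 0, 0]
Event 1: SEND 2->1: VV[2][2]++ -> VV[2]=[0, 0, 1], msg_vec=[0, 0, 1]; VV[1]=max(VV[1],msg_vec) then VV[1][1]++ -> VV[1]=[0, 1, 1]
Event 2: LOCAL 1: VV[1][1]++ -> VV[1]=[0, 2, 1]
Event 3: SEND 1->0: VV[1][1]++ -> VV[1]=[0, 3, 1], msg_vec=[0, 3, 1]; VV[0]=max(VV[0],msg_vec) then VV[0][0]++ -> VV[0]=[1, 3, 1]
Event 4: SEND 0->1: VV[0][0]++ -> VV[0]=[2, 3, 1], msg_vec=[2, 3, 1]; VV[1]=max(VV[1],msg_vec) then VV[1][1]++ -> VV[1]=[2, 4, 1]
Event 5: SEND 1->0: VV[1][1]++ -> VV[1]=[2, 5, 1], msg_vec=[2, 5, 1]; VV[0]=max(VV[0],msg_vec) then VV[0][0]++ -> VV[0]=[3, 5, 1]
Event 6: LOCAL 1: VV[1][1]++ -> VV[1]=[2, 6, 1]
Event 7: SEND 1->2: VV[1][1]++ -> VV[1]=[2, 7, 1], msg_vec=[2, 7, 1]; VV[2]=max(VV[2],msg_vec) then VV[2][2]++ -> VV[2]=[2, 7, 2]
Event 8: SEND 2->0: VV[2][2]++ -> VV[2]=[2, 7, 3], msg_vec=[2, 7, 3]; VV[0]=max(VV[0],msg_vec) then VV[0][0]++ -> VV[0]=[4, 7, 3]
Event 9: SEND 2->0: VV[2][2]++ -> VV[2]=[2, 7, 4], msg_vec=[2, 7, 4]; VV[0]=max(VV[0],msg_vec) then VV[0][0]++ -> VV[0]=[5, 7, 4]
Event 3 stamp: [0, 3, 1]
Event 6 stamp: [2, 6, 1]
[0, 3, 1] <= [2, 6, 1]? True. Equal? False. Happens-before: True

Answer: yes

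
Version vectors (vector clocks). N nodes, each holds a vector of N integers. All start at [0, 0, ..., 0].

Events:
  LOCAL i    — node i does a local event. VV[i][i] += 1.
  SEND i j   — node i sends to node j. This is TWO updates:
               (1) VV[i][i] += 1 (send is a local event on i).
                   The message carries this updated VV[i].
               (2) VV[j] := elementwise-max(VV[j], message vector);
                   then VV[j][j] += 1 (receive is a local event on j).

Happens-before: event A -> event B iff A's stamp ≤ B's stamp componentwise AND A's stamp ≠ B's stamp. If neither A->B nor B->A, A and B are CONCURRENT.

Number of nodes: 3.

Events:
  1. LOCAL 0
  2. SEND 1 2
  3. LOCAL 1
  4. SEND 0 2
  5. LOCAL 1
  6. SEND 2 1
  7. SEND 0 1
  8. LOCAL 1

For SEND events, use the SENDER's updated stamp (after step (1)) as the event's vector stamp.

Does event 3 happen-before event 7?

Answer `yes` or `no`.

Initial: VV[0]=[0, 0, 0]
Initial: VV[1]=[0, 0, 0]
Initial: VV[2]=[0, 0, 0]
Event 1: LOCAL 0: VV[0][0]++ -> VV[0]=[1, 0, 0]
Event 2: SEND 1->2: VV[1][1]++ -> VV[1]=[0, 1, 0], msg_vec=[0, 1, 0]; VV[2]=max(VV[2],msg_vec) then VV[2][2]++ -> VV[2]=[0, 1, 1]
Event 3: LOCAL 1: VV[1][1]++ -> VV[1]=[0, 2, 0]
Event 4: SEND 0->2: VV[0][0]++ -> VV[0]=[2, 0, 0], msg_vec=[2, 0, 0]; VV[2]=max(VV[2],msg_vec) then VV[2][2]++ -> VV[2]=[2, 1, 2]
Event 5: LOCAL 1: VV[1][1]++ -> VV[1]=[0, 3, 0]
Event 6: SEND 2->1: VV[2][2]++ -> VV[2]=[2, 1, 3], msg_vec=[2, 1, 3]; VV[1]=max(VV[1],msg_vec) then VV[1][1]++ -> VV[1]=[2, 4, 3]
Event 7: SEND 0->1: VV[0][0]++ -> VV[0]=[3, 0, 0], msg_vec=[3, 0, 0]; VV[1]=max(VV[1],msg_vec) then VV[1][1]++ -> VV[1]=[3, 5, 3]
Event 8: LOCAL 1: VV[1][1]++ -> VV[1]=[3, 6, 3]
Event 3 stamp: [0, 2, 0]
Event 7 stamp: [3, 0, 0]
[0, 2, 0] <= [3, 0, 0]? False. Equal? False. Happens-before: False

Answer: no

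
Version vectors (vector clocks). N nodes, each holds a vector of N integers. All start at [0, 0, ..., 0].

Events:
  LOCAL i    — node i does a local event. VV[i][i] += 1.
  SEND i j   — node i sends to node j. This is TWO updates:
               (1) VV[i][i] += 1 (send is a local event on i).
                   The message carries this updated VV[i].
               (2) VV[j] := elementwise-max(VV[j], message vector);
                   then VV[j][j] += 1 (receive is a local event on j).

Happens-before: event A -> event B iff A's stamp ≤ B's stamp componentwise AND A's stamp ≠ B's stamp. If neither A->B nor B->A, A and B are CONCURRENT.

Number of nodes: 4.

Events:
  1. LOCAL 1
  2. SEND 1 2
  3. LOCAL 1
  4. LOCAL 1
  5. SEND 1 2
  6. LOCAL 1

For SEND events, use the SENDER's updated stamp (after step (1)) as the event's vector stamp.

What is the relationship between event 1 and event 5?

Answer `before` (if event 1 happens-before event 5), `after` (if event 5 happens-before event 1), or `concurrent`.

Answer: before

Derivation:
Initial: VV[0]=[0, 0, 0, 0]
Initial: VV[1]=[0, 0, 0, 0]
Initial: VV[2]=[0, 0, 0, 0]
Initial: VV[3]=[0, 0, 0, 0]
Event 1: LOCAL 1: VV[1][1]++ -> VV[1]=[0, 1, 0, 0]
Event 2: SEND 1->2: VV[1][1]++ -> VV[1]=[0, 2, 0, 0], msg_vec=[0, 2, 0, 0]; VV[2]=max(VV[2],msg_vec) then VV[2][2]++ -> VV[2]=[0, 2, 1, 0]
Event 3: LOCAL 1: VV[1][1]++ -> VV[1]=[0, 3, 0, 0]
Event 4: LOCAL 1: VV[1][1]++ -> VV[1]=[0, 4, 0, 0]
Event 5: SEND 1->2: VV[1][1]++ -> VV[1]=[0, 5, 0, 0], msg_vec=[0, 5, 0, 0]; VV[2]=max(VV[2],msg_vec) then VV[2][2]++ -> VV[2]=[0, 5, 2, 0]
Event 6: LOCAL 1: VV[1][1]++ -> VV[1]=[0, 6, 0, 0]
Event 1 stamp: [0, 1, 0, 0]
Event 5 stamp: [0, 5, 0, 0]
[0, 1, 0, 0] <= [0, 5, 0, 0]? True
[0, 5, 0, 0] <= [0, 1, 0, 0]? False
Relation: before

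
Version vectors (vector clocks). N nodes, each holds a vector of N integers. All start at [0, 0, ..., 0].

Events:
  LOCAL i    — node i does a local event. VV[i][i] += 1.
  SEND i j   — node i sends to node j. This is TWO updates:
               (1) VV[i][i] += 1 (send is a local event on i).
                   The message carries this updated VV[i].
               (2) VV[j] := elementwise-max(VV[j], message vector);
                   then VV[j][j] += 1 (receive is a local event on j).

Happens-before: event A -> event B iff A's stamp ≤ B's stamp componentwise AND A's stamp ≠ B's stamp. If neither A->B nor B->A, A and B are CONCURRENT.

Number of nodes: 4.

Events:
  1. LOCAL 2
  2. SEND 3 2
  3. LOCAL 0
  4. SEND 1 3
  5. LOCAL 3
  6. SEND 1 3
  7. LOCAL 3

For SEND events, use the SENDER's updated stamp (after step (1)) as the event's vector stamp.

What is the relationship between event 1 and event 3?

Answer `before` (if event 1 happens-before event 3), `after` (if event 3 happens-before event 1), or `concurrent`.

Answer: concurrent

Derivation:
Initial: VV[0]=[0, 0, 0, 0]
Initial: VV[1]=[0, 0, 0, 0]
Initial: VV[2]=[0, 0, 0, 0]
Initial: VV[3]=[0, 0, 0, 0]
Event 1: LOCAL 2: VV[2][2]++ -> VV[2]=[0, 0, 1, 0]
Event 2: SEND 3->2: VV[3][3]++ -> VV[3]=[0, 0, 0, 1], msg_vec=[0, 0, 0, 1]; VV[2]=max(VV[2],msg_vec) then VV[2][2]++ -> VV[2]=[0, 0, 2, 1]
Event 3: LOCAL 0: VV[0][0]++ -> VV[0]=[1, 0, 0, 0]
Event 4: SEND 1->3: VV[1][1]++ -> VV[1]=[0, 1, 0, 0], msg_vec=[0, 1, 0, 0]; VV[3]=max(VV[3],msg_vec) then VV[3][3]++ -> VV[3]=[0, 1, 0, 2]
Event 5: LOCAL 3: VV[3][3]++ -> VV[3]=[0, 1, 0, 3]
Event 6: SEND 1->3: VV[1][1]++ -> VV[1]=[0, 2, 0, 0], msg_vec=[0, 2, 0, 0]; VV[3]=max(VV[3],msg_vec) then VV[3][3]++ -> VV[3]=[0, 2, 0, 4]
Event 7: LOCAL 3: VV[3][3]++ -> VV[3]=[0, 2, 0, 5]
Event 1 stamp: [0, 0, 1, 0]
Event 3 stamp: [1, 0, 0, 0]
[0, 0, 1, 0] <= [1, 0, 0, 0]? False
[1, 0, 0, 0] <= [0, 0, 1, 0]? False
Relation: concurrent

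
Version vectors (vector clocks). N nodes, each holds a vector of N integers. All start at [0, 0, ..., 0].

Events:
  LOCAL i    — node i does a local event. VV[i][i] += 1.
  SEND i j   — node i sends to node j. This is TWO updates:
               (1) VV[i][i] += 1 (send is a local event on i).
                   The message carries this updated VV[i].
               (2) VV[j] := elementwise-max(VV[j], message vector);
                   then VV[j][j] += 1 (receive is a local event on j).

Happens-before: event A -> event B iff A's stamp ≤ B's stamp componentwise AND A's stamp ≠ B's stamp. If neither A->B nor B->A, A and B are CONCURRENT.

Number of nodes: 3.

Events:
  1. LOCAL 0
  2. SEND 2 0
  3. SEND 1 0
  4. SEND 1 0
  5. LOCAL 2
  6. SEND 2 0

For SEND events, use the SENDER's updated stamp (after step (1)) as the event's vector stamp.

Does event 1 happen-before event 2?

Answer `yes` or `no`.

Answer: no

Derivation:
Initial: VV[0]=[0, 0, 0]
Initial: VV[1]=[0, 0, 0]
Initial: VV[2]=[0, 0, 0]
Event 1: LOCAL 0: VV[0][0]++ -> VV[0]=[1, 0, 0]
Event 2: SEND 2->0: VV[2][2]++ -> VV[2]=[0, 0, 1], msg_vec=[0, 0, 1]; VV[0]=max(VV[0],msg_vec) then VV[0][0]++ -> VV[0]=[2, 0, 1]
Event 3: SEND 1->0: VV[1][1]++ -> VV[1]=[0, 1, 0], msg_vec=[0, 1, 0]; VV[0]=max(VV[0],msg_vec) then VV[0][0]++ -> VV[0]=[3, 1, 1]
Event 4: SEND 1->0: VV[1][1]++ -> VV[1]=[0, 2, 0], msg_vec=[0, 2, 0]; VV[0]=max(VV[0],msg_vec) then VV[0][0]++ -> VV[0]=[4, 2, 1]
Event 5: LOCAL 2: VV[2][2]++ -> VV[2]=[0, 0, 2]
Event 6: SEND 2->0: VV[2][2]++ -> VV[2]=[0, 0, 3], msg_vec=[0, 0, 3]; VV[0]=max(VV[0],msg_vec) then VV[0][0]++ -> VV[0]=[5, 2, 3]
Event 1 stamp: [1, 0, 0]
Event 2 stamp: [0, 0, 1]
[1, 0, 0] <= [0, 0, 1]? False. Equal? False. Happens-before: False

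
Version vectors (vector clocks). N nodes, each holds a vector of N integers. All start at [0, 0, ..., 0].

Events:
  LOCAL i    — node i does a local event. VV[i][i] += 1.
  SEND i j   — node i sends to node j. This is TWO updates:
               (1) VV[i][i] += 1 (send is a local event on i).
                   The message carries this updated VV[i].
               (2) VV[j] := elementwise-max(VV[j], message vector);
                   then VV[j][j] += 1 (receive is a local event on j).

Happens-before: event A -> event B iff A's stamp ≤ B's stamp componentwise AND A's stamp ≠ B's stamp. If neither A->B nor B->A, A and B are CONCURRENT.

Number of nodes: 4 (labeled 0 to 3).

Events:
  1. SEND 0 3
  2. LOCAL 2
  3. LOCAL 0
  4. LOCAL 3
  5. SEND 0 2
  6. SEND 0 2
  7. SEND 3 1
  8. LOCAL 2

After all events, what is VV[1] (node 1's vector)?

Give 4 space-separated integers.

Answer: 1 1 0 3

Derivation:
Initial: VV[0]=[0, 0, 0, 0]
Initial: VV[1]=[0, 0, 0, 0]
Initial: VV[2]=[0, 0, 0, 0]
Initial: VV[3]=[0, 0, 0, 0]
Event 1: SEND 0->3: VV[0][0]++ -> VV[0]=[1, 0, 0, 0], msg_vec=[1, 0, 0, 0]; VV[3]=max(VV[3],msg_vec) then VV[3][3]++ -> VV[3]=[1, 0, 0, 1]
Event 2: LOCAL 2: VV[2][2]++ -> VV[2]=[0, 0, 1, 0]
Event 3: LOCAL 0: VV[0][0]++ -> VV[0]=[2, 0, 0, 0]
Event 4: LOCAL 3: VV[3][3]++ -> VV[3]=[1, 0, 0, 2]
Event 5: SEND 0->2: VV[0][0]++ -> VV[0]=[3, 0, 0, 0], msg_vec=[3, 0, 0, 0]; VV[2]=max(VV[2],msg_vec) then VV[2][2]++ -> VV[2]=[3, 0, 2, 0]
Event 6: SEND 0->2: VV[0][0]++ -> VV[0]=[4, 0, 0, 0], msg_vec=[4, 0, 0, 0]; VV[2]=max(VV[2],msg_vec) then VV[2][2]++ -> VV[2]=[4, 0, 3, 0]
Event 7: SEND 3->1: VV[3][3]++ -> VV[3]=[1, 0, 0, 3], msg_vec=[1, 0, 0, 3]; VV[1]=max(VV[1],msg_vec) then VV[1][1]++ -> VV[1]=[1, 1, 0, 3]
Event 8: LOCAL 2: VV[2][2]++ -> VV[2]=[4, 0, 4, 0]
Final vectors: VV[0]=[4, 0, 0, 0]; VV[1]=[1, 1, 0, 3]; VV[2]=[4, 0, 4, 0]; VV[3]=[1, 0, 0, 3]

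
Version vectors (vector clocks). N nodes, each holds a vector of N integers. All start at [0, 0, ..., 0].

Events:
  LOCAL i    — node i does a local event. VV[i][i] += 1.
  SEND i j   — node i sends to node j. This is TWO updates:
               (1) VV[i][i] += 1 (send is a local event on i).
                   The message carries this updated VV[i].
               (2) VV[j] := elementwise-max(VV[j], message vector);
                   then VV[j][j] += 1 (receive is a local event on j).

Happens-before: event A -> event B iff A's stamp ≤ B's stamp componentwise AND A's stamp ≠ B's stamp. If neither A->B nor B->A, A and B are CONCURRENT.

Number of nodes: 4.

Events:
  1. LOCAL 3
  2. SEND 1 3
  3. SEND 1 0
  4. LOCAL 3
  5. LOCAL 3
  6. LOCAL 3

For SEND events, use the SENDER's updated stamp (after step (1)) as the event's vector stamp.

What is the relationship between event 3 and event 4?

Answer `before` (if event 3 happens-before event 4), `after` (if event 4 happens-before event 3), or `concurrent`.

Initial: VV[0]=[0, 0, 0, 0]
Initial: VV[1]=[0, 0, 0, 0]
Initial: VV[2]=[0, 0, 0, 0]
Initial: VV[3]=[0, 0, 0, 0]
Event 1: LOCAL 3: VV[3][3]++ -> VV[3]=[0, 0, 0, 1]
Event 2: SEND 1->3: VV[1][1]++ -> VV[1]=[0, 1, 0, 0], msg_vec=[0, 1, 0, 0]; VV[3]=max(VV[3],msg_vec) then VV[3][3]++ -> VV[3]=[0, 1, 0, 2]
Event 3: SEND 1->0: VV[1][1]++ -> VV[1]=[0, 2, 0, 0], msg_vec=[0, 2, 0, 0]; VV[0]=max(VV[0],msg_vec) then VV[0][0]++ -> VV[0]=[1, 2, 0, 0]
Event 4: LOCAL 3: VV[3][3]++ -> VV[3]=[0, 1, 0, 3]
Event 5: LOCAL 3: VV[3][3]++ -> VV[3]=[0, 1, 0, 4]
Event 6: LOCAL 3: VV[3][3]++ -> VV[3]=[0, 1, 0, 5]
Event 3 stamp: [0, 2, 0, 0]
Event 4 stamp: [0, 1, 0, 3]
[0, 2, 0, 0] <= [0, 1, 0, 3]? False
[0, 1, 0, 3] <= [0, 2, 0, 0]? False
Relation: concurrent

Answer: concurrent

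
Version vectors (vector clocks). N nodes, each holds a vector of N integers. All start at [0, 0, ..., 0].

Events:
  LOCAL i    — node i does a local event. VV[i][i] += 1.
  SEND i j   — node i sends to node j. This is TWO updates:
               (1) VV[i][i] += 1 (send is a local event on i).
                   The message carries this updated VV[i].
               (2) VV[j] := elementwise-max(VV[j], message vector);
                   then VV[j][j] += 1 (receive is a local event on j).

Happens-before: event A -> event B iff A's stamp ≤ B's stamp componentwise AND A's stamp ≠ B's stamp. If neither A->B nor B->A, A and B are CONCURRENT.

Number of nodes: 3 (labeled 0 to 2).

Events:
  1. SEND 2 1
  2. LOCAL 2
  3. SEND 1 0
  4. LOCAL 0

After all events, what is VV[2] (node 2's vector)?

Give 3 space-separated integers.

Answer: 0 0 2

Derivation:
Initial: VV[0]=[0, 0, 0]
Initial: VV[1]=[0, 0, 0]
Initial: VV[2]=[0, 0, 0]
Event 1: SEND 2->1: VV[2][2]++ -> VV[2]=[0, 0, 1], msg_vec=[0, 0, 1]; VV[1]=max(VV[1],msg_vec) then VV[1][1]++ -> VV[1]=[0, 1, 1]
Event 2: LOCAL 2: VV[2][2]++ -> VV[2]=[0, 0, 2]
Event 3: SEND 1->0: VV[1][1]++ -> VV[1]=[0, 2, 1], msg_vec=[0, 2, 1]; VV[0]=max(VV[0],msg_vec) then VV[0][0]++ -> VV[0]=[1, 2, 1]
Event 4: LOCAL 0: VV[0][0]++ -> VV[0]=[2, 2, 1]
Final vectors: VV[0]=[2, 2, 1]; VV[1]=[0, 2, 1]; VV[2]=[0, 0, 2]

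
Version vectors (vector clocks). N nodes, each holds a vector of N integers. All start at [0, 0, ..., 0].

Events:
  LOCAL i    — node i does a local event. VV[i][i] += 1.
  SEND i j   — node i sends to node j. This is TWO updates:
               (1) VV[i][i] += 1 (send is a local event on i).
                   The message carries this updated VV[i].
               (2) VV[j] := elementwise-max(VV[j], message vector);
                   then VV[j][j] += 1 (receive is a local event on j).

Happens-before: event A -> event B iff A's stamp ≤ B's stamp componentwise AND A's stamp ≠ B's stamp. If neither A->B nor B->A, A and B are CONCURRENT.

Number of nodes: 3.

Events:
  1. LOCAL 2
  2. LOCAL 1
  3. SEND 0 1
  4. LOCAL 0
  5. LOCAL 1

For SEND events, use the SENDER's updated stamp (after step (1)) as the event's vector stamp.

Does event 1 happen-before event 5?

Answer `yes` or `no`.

Initial: VV[0]=[0, 0, 0]
Initial: VV[1]=[0, 0, 0]
Initial: VV[2]=[0, 0, 0]
Event 1: LOCAL 2: VV[2][2]++ -> VV[2]=[0, 0, 1]
Event 2: LOCAL 1: VV[1][1]++ -> VV[1]=[0, 1, 0]
Event 3: SEND 0->1: VV[0][0]++ -> VV[0]=[1, 0, 0], msg_vec=[1, 0, 0]; VV[1]=max(VV[1],msg_vec) then VV[1][1]++ -> VV[1]=[1, 2, 0]
Event 4: LOCAL 0: VV[0][0]++ -> VV[0]=[2, 0, 0]
Event 5: LOCAL 1: VV[1][1]++ -> VV[1]=[1, 3, 0]
Event 1 stamp: [0, 0, 1]
Event 5 stamp: [1, 3, 0]
[0, 0, 1] <= [1, 3, 0]? False. Equal? False. Happens-before: False

Answer: no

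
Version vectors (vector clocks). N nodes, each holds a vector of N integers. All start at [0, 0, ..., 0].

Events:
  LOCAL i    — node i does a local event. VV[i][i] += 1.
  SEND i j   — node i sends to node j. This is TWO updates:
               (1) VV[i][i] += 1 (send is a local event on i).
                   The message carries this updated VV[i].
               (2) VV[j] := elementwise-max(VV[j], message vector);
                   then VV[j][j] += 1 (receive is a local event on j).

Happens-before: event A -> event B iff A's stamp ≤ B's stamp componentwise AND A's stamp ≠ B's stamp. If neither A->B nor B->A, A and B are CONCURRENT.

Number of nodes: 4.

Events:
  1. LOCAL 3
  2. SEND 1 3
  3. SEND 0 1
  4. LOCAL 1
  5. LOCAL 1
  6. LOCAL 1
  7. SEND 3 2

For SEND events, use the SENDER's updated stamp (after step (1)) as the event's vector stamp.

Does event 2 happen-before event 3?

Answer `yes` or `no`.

Answer: no

Derivation:
Initial: VV[0]=[0, 0, 0, 0]
Initial: VV[1]=[0, 0, 0, 0]
Initial: VV[2]=[0, 0, 0, 0]
Initial: VV[3]=[0, 0, 0, 0]
Event 1: LOCAL 3: VV[3][3]++ -> VV[3]=[0, 0, 0, 1]
Event 2: SEND 1->3: VV[1][1]++ -> VV[1]=[0, 1, 0, 0], msg_vec=[0, 1, 0, 0]; VV[3]=max(VV[3],msg_vec) then VV[3][3]++ -> VV[3]=[0, 1, 0, 2]
Event 3: SEND 0->1: VV[0][0]++ -> VV[0]=[1, 0, 0, 0], msg_vec=[1, 0, 0, 0]; VV[1]=max(VV[1],msg_vec) then VV[1][1]++ -> VV[1]=[1, 2, 0, 0]
Event 4: LOCAL 1: VV[1][1]++ -> VV[1]=[1, 3, 0, 0]
Event 5: LOCAL 1: VV[1][1]++ -> VV[1]=[1, 4, 0, 0]
Event 6: LOCAL 1: VV[1][1]++ -> VV[1]=[1, 5, 0, 0]
Event 7: SEND 3->2: VV[3][3]++ -> VV[3]=[0, 1, 0, 3], msg_vec=[0, 1, 0, 3]; VV[2]=max(VV[2],msg_vec) then VV[2][2]++ -> VV[2]=[0, 1, 1, 3]
Event 2 stamp: [0, 1, 0, 0]
Event 3 stamp: [1, 0, 0, 0]
[0, 1, 0, 0] <= [1, 0, 0, 0]? False. Equal? False. Happens-before: False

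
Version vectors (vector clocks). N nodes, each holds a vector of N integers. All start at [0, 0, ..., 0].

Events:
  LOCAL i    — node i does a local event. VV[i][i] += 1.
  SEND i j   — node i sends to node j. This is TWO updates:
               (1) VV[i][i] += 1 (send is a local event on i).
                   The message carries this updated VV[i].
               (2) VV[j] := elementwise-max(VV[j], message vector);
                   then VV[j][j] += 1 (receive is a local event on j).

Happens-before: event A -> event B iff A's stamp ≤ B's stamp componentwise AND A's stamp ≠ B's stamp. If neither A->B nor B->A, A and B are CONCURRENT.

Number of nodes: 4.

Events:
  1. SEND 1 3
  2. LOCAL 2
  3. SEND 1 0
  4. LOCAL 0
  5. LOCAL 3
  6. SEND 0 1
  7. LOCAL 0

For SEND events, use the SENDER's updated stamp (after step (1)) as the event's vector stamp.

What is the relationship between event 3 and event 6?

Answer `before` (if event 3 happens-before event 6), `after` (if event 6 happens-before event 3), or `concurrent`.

Answer: before

Derivation:
Initial: VV[0]=[0, 0, 0, 0]
Initial: VV[1]=[0, 0, 0, 0]
Initial: VV[2]=[0, 0, 0, 0]
Initial: VV[3]=[0, 0, 0, 0]
Event 1: SEND 1->3: VV[1][1]++ -> VV[1]=[0, 1, 0, 0], msg_vec=[0, 1, 0, 0]; VV[3]=max(VV[3],msg_vec) then VV[3][3]++ -> VV[3]=[0, 1, 0, 1]
Event 2: LOCAL 2: VV[2][2]++ -> VV[2]=[0, 0, 1, 0]
Event 3: SEND 1->0: VV[1][1]++ -> VV[1]=[0, 2, 0, 0], msg_vec=[0, 2, 0, 0]; VV[0]=max(VV[0],msg_vec) then VV[0][0]++ -> VV[0]=[1, 2, 0, 0]
Event 4: LOCAL 0: VV[0][0]++ -> VV[0]=[2, 2, 0, 0]
Event 5: LOCAL 3: VV[3][3]++ -> VV[3]=[0, 1, 0, 2]
Event 6: SEND 0->1: VV[0][0]++ -> VV[0]=[3, 2, 0, 0], msg_vec=[3, 2, 0, 0]; VV[1]=max(VV[1],msg_vec) then VV[1][1]++ -> VV[1]=[3, 3, 0, 0]
Event 7: LOCAL 0: VV[0][0]++ -> VV[0]=[4, 2, 0, 0]
Event 3 stamp: [0, 2, 0, 0]
Event 6 stamp: [3, 2, 0, 0]
[0, 2, 0, 0] <= [3, 2, 0, 0]? True
[3, 2, 0, 0] <= [0, 2, 0, 0]? False
Relation: before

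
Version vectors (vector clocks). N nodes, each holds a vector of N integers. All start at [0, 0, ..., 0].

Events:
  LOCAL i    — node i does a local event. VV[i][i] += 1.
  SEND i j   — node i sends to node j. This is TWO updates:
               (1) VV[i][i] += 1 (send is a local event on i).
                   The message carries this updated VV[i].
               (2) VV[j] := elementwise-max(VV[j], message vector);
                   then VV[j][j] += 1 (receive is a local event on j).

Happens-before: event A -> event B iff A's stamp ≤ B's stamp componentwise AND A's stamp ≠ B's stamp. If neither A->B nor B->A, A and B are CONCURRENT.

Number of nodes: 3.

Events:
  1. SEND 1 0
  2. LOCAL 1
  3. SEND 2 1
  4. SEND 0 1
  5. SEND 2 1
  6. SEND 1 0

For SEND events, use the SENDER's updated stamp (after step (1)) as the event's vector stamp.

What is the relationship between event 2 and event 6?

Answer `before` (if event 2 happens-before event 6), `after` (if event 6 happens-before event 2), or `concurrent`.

Answer: before

Derivation:
Initial: VV[0]=[0, 0, 0]
Initial: VV[1]=[0, 0, 0]
Initial: VV[2]=[0, 0, 0]
Event 1: SEND 1->0: VV[1][1]++ -> VV[1]=[0, 1, 0], msg_vec=[0, 1, 0]; VV[0]=max(VV[0],msg_vec) then VV[0][0]++ -> VV[0]=[1, 1, 0]
Event 2: LOCAL 1: VV[1][1]++ -> VV[1]=[0, 2, 0]
Event 3: SEND 2->1: VV[2][2]++ -> VV[2]=[0, 0, 1], msg_vec=[0, 0, 1]; VV[1]=max(VV[1],msg_vec) then VV[1][1]++ -> VV[1]=[0, 3, 1]
Event 4: SEND 0->1: VV[0][0]++ -> VV[0]=[2, 1, 0], msg_vec=[2, 1, 0]; VV[1]=max(VV[1],msg_vec) then VV[1][1]++ -> VV[1]=[2, 4, 1]
Event 5: SEND 2->1: VV[2][2]++ -> VV[2]=[0, 0, 2], msg_vec=[0, 0, 2]; VV[1]=max(VV[1],msg_vec) then VV[1][1]++ -> VV[1]=[2, 5, 2]
Event 6: SEND 1->0: VV[1][1]++ -> VV[1]=[2, 6, 2], msg_vec=[2, 6, 2]; VV[0]=max(VV[0],msg_vec) then VV[0][0]++ -> VV[0]=[3, 6, 2]
Event 2 stamp: [0, 2, 0]
Event 6 stamp: [2, 6, 2]
[0, 2, 0] <= [2, 6, 2]? True
[2, 6, 2] <= [0, 2, 0]? False
Relation: before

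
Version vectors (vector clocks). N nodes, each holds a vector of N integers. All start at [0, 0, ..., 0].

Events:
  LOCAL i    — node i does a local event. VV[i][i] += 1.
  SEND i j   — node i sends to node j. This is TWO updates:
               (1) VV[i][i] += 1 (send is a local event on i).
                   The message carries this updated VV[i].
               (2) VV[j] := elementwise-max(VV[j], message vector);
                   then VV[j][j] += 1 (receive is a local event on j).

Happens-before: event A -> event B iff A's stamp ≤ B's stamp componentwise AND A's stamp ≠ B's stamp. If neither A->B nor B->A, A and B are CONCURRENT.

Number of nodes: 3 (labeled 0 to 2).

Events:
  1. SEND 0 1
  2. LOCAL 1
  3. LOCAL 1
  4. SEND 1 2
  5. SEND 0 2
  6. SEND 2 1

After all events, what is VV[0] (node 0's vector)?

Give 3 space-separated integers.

Answer: 2 0 0

Derivation:
Initial: VV[0]=[0, 0, 0]
Initial: VV[1]=[0, 0, 0]
Initial: VV[2]=[0, 0, 0]
Event 1: SEND 0->1: VV[0][0]++ -> VV[0]=[1, 0, 0], msg_vec=[1, 0, 0]; VV[1]=max(VV[1],msg_vec) then VV[1][1]++ -> VV[1]=[1, 1, 0]
Event 2: LOCAL 1: VV[1][1]++ -> VV[1]=[1, 2, 0]
Event 3: LOCAL 1: VV[1][1]++ -> VV[1]=[1, 3, 0]
Event 4: SEND 1->2: VV[1][1]++ -> VV[1]=[1, 4, 0], msg_vec=[1, 4, 0]; VV[2]=max(VV[2],msg_vec) then VV[2][2]++ -> VV[2]=[1, 4, 1]
Event 5: SEND 0->2: VV[0][0]++ -> VV[0]=[2, 0, 0], msg_vec=[2, 0, 0]; VV[2]=max(VV[2],msg_vec) then VV[2][2]++ -> VV[2]=[2, 4, 2]
Event 6: SEND 2->1: VV[2][2]++ -> VV[2]=[2, 4, 3], msg_vec=[2, 4, 3]; VV[1]=max(VV[1],msg_vec) then VV[1][1]++ -> VV[1]=[2, 5, 3]
Final vectors: VV[0]=[2, 0, 0]; VV[1]=[2, 5, 3]; VV[2]=[2, 4, 3]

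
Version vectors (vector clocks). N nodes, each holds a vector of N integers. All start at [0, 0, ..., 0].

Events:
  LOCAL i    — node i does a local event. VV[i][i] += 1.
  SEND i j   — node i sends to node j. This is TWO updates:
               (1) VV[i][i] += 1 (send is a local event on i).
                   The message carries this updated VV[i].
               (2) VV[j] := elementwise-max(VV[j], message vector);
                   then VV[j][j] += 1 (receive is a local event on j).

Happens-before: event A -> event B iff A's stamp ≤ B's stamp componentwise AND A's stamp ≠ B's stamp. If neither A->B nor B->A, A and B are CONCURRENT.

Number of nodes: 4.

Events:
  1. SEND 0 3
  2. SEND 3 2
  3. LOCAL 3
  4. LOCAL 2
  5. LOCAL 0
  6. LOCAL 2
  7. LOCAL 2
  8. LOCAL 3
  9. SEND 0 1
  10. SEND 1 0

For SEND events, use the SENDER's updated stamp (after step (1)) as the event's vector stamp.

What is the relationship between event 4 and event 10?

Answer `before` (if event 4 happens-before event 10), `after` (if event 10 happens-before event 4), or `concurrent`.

Answer: concurrent

Derivation:
Initial: VV[0]=[0, 0, 0, 0]
Initial: VV[1]=[0, 0, 0, 0]
Initial: VV[2]=[0, 0, 0, 0]
Initial: VV[3]=[0, 0, 0, 0]
Event 1: SEND 0->3: VV[0][0]++ -> VV[0]=[1, 0, 0, 0], msg_vec=[1, 0, 0, 0]; VV[3]=max(VV[3],msg_vec) then VV[3][3]++ -> VV[3]=[1, 0, 0, 1]
Event 2: SEND 3->2: VV[3][3]++ -> VV[3]=[1, 0, 0, 2], msg_vec=[1, 0, 0, 2]; VV[2]=max(VV[2],msg_vec) then VV[2][2]++ -> VV[2]=[1, 0, 1, 2]
Event 3: LOCAL 3: VV[3][3]++ -> VV[3]=[1, 0, 0, 3]
Event 4: LOCAL 2: VV[2][2]++ -> VV[2]=[1, 0, 2, 2]
Event 5: LOCAL 0: VV[0][0]++ -> VV[0]=[2, 0, 0, 0]
Event 6: LOCAL 2: VV[2][2]++ -> VV[2]=[1, 0, 3, 2]
Event 7: LOCAL 2: VV[2][2]++ -> VV[2]=[1, 0, 4, 2]
Event 8: LOCAL 3: VV[3][3]++ -> VV[3]=[1, 0, 0, 4]
Event 9: SEND 0->1: VV[0][0]++ -> VV[0]=[3, 0, 0, 0], msg_vec=[3, 0, 0, 0]; VV[1]=max(VV[1],msg_vec) then VV[1][1]++ -> VV[1]=[3, 1, 0, 0]
Event 10: SEND 1->0: VV[1][1]++ -> VV[1]=[3, 2, 0, 0], msg_vec=[3, 2, 0, 0]; VV[0]=max(VV[0],msg_vec) then VV[0][0]++ -> VV[0]=[4, 2, 0, 0]
Event 4 stamp: [1, 0, 2, 2]
Event 10 stamp: [3, 2, 0, 0]
[1, 0, 2, 2] <= [3, 2, 0, 0]? False
[3, 2, 0, 0] <= [1, 0, 2, 2]? False
Relation: concurrent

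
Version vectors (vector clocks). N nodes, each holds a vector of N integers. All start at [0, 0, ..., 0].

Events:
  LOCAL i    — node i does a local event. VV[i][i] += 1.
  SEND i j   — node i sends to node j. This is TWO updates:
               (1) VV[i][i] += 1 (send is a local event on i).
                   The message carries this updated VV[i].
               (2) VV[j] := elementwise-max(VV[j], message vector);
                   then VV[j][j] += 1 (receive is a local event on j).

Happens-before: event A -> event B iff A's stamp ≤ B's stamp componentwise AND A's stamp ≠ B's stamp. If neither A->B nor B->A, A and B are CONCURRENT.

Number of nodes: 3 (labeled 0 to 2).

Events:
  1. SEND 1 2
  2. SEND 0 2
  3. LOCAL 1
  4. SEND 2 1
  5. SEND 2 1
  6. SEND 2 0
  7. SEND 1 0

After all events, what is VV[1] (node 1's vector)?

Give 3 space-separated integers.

Answer: 1 5 4

Derivation:
Initial: VV[0]=[0, 0, 0]
Initial: VV[1]=[0, 0, 0]
Initial: VV[2]=[0, 0, 0]
Event 1: SEND 1->2: VV[1][1]++ -> VV[1]=[0, 1, 0], msg_vec=[0, 1, 0]; VV[2]=max(VV[2],msg_vec) then VV[2][2]++ -> VV[2]=[0, 1, 1]
Event 2: SEND 0->2: VV[0][0]++ -> VV[0]=[1, 0, 0], msg_vec=[1, 0, 0]; VV[2]=max(VV[2],msg_vec) then VV[2][2]++ -> VV[2]=[1, 1, 2]
Event 3: LOCAL 1: VV[1][1]++ -> VV[1]=[0, 2, 0]
Event 4: SEND 2->1: VV[2][2]++ -> VV[2]=[1, 1, 3], msg_vec=[1, 1, 3]; VV[1]=max(VV[1],msg_vec) then VV[1][1]++ -> VV[1]=[1, 3, 3]
Event 5: SEND 2->1: VV[2][2]++ -> VV[2]=[1, 1, 4], msg_vec=[1, 1, 4]; VV[1]=max(VV[1],msg_vec) then VV[1][1]++ -> VV[1]=[1, 4, 4]
Event 6: SEND 2->0: VV[2][2]++ -> VV[2]=[1, 1, 5], msg_vec=[1, 1, 5]; VV[0]=max(VV[0],msg_vec) then VV[0][0]++ -> VV[0]=[2, 1, 5]
Event 7: SEND 1->0: VV[1][1]++ -> VV[1]=[1, 5, 4], msg_vec=[1, 5, 4]; VV[0]=max(VV[0],msg_vec) then VV[0][0]++ -> VV[0]=[3, 5, 5]
Final vectors: VV[0]=[3, 5, 5]; VV[1]=[1, 5, 4]; VV[2]=[1, 1, 5]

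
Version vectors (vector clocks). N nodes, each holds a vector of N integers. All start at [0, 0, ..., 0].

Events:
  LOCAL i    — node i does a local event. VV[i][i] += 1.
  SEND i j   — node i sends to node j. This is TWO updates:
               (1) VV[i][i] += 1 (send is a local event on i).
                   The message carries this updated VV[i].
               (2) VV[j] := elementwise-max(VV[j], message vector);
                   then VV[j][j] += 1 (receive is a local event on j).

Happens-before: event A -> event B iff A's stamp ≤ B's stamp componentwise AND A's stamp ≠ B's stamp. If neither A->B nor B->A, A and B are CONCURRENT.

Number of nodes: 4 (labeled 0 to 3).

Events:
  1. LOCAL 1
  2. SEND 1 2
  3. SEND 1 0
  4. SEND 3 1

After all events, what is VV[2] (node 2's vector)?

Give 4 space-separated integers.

Initial: VV[0]=[0, 0, 0, 0]
Initial: VV[1]=[0, 0, 0, 0]
Initial: VV[2]=[0, 0, 0, 0]
Initial: VV[3]=[0, 0, 0, 0]
Event 1: LOCAL 1: VV[1][1]++ -> VV[1]=[0, 1, 0, 0]
Event 2: SEND 1->2: VV[1][1]++ -> VV[1]=[0, 2, 0, 0], msg_vec=[0, 2, 0, 0]; VV[2]=max(VV[2],msg_vec) then VV[2][2]++ -> VV[2]=[0, 2, 1, 0]
Event 3: SEND 1->0: VV[1][1]++ -> VV[1]=[0, 3, 0, 0], msg_vec=[0, 3, 0, 0]; VV[0]=max(VV[0],msg_vec) then VV[0][0]++ -> VV[0]=[1, 3, 0, 0]
Event 4: SEND 3->1: VV[3][3]++ -> VV[3]=[0, 0, 0, 1], msg_vec=[0, 0, 0, 1]; VV[1]=max(VV[1],msg_vec) then VV[1][1]++ -> VV[1]=[0, 4, 0, 1]
Final vectors: VV[0]=[1, 3, 0, 0]; VV[1]=[0, 4, 0, 1]; VV[2]=[0, 2, 1, 0]; VV[3]=[0, 0, 0, 1]

Answer: 0 2 1 0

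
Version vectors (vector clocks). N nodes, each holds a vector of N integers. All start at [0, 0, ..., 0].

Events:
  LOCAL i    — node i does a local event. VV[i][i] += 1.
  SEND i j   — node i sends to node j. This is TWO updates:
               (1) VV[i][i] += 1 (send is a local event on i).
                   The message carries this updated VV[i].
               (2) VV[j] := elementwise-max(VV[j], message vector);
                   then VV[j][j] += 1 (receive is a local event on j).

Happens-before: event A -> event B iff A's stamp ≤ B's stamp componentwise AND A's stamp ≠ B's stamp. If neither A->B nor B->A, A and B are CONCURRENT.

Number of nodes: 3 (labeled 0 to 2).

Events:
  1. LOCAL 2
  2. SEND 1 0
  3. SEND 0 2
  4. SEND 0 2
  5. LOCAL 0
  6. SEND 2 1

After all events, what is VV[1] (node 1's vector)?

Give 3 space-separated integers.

Initial: VV[0]=[0, 0, 0]
Initial: VV[1]=[0, 0, 0]
Initial: VV[2]=[0, 0, 0]
Event 1: LOCAL 2: VV[2][2]++ -> VV[2]=[0, 0, 1]
Event 2: SEND 1->0: VV[1][1]++ -> VV[1]=[0, 1, 0], msg_vec=[0, 1, 0]; VV[0]=max(VV[0],msg_vec) then VV[0][0]++ -> VV[0]=[1, 1, 0]
Event 3: SEND 0->2: VV[0][0]++ -> VV[0]=[2, 1, 0], msg_vec=[2, 1, 0]; VV[2]=max(VV[2],msg_vec) then VV[2][2]++ -> VV[2]=[2, 1, 2]
Event 4: SEND 0->2: VV[0][0]++ -> VV[0]=[3, 1, 0], msg_vec=[3, 1, 0]; VV[2]=max(VV[2],msg_vec) then VV[2][2]++ -> VV[2]=[3, 1, 3]
Event 5: LOCAL 0: VV[0][0]++ -> VV[0]=[4, 1, 0]
Event 6: SEND 2->1: VV[2][2]++ -> VV[2]=[3, 1, 4], msg_vec=[3, 1, 4]; VV[1]=max(VV[1],msg_vec) then VV[1][1]++ -> VV[1]=[3, 2, 4]
Final vectors: VV[0]=[4, 1, 0]; VV[1]=[3, 2, 4]; VV[2]=[3, 1, 4]

Answer: 3 2 4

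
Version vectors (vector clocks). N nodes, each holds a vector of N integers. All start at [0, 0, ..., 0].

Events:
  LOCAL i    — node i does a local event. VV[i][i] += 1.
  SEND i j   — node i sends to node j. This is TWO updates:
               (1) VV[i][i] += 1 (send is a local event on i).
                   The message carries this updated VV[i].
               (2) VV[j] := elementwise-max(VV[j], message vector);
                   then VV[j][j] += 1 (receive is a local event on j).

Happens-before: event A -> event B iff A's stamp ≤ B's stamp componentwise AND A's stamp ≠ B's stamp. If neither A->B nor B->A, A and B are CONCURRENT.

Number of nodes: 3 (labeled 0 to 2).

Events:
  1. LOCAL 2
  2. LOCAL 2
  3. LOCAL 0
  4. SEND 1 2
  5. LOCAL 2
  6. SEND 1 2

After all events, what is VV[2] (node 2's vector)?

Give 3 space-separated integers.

Initial: VV[0]=[0, 0, 0]
Initial: VV[1]=[0, 0, 0]
Initial: VV[2]=[0, 0, 0]
Event 1: LOCAL 2: VV[2][2]++ -> VV[2]=[0, 0, 1]
Event 2: LOCAL 2: VV[2][2]++ -> VV[2]=[0, 0, 2]
Event 3: LOCAL 0: VV[0][0]++ -> VV[0]=[1, 0, 0]
Event 4: SEND 1->2: VV[1][1]++ -> VV[1]=[0, 1, 0], msg_vec=[0, 1, 0]; VV[2]=max(VV[2],msg_vec) then VV[2][2]++ -> VV[2]=[0, 1, 3]
Event 5: LOCAL 2: VV[2][2]++ -> VV[2]=[0, 1, 4]
Event 6: SEND 1->2: VV[1][1]++ -> VV[1]=[0, 2, 0], msg_vec=[0, 2, 0]; VV[2]=max(VV[2],msg_vec) then VV[2][2]++ -> VV[2]=[0, 2, 5]
Final vectors: VV[0]=[1, 0, 0]; VV[1]=[0, 2, 0]; VV[2]=[0, 2, 5]

Answer: 0 2 5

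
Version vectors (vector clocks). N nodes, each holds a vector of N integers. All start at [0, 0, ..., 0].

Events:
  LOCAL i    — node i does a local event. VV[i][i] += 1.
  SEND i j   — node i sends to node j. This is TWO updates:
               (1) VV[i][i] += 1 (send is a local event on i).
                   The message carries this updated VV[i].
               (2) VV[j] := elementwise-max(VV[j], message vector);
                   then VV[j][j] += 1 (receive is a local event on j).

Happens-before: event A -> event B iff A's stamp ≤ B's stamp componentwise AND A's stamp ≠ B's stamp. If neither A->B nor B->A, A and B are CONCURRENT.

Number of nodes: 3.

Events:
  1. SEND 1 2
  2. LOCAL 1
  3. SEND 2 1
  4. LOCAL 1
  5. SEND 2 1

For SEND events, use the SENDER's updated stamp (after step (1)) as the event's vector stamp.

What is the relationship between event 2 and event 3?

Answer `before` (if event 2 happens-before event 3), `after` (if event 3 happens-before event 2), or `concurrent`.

Answer: concurrent

Derivation:
Initial: VV[0]=[0, 0, 0]
Initial: VV[1]=[0, 0, 0]
Initial: VV[2]=[0, 0, 0]
Event 1: SEND 1->2: VV[1][1]++ -> VV[1]=[0, 1, 0], msg_vec=[0, 1, 0]; VV[2]=max(VV[2],msg_vec) then VV[2][2]++ -> VV[2]=[0, 1, 1]
Event 2: LOCAL 1: VV[1][1]++ -> VV[1]=[0, 2, 0]
Event 3: SEND 2->1: VV[2][2]++ -> VV[2]=[0, 1, 2], msg_vec=[0, 1, 2]; VV[1]=max(VV[1],msg_vec) then VV[1][1]++ -> VV[1]=[0, 3, 2]
Event 4: LOCAL 1: VV[1][1]++ -> VV[1]=[0, 4, 2]
Event 5: SEND 2->1: VV[2][2]++ -> VV[2]=[0, 1, 3], msg_vec=[0, 1, 3]; VV[1]=max(VV[1],msg_vec) then VV[1][1]++ -> VV[1]=[0, 5, 3]
Event 2 stamp: [0, 2, 0]
Event 3 stamp: [0, 1, 2]
[0, 2, 0] <= [0, 1, 2]? False
[0, 1, 2] <= [0, 2, 0]? False
Relation: concurrent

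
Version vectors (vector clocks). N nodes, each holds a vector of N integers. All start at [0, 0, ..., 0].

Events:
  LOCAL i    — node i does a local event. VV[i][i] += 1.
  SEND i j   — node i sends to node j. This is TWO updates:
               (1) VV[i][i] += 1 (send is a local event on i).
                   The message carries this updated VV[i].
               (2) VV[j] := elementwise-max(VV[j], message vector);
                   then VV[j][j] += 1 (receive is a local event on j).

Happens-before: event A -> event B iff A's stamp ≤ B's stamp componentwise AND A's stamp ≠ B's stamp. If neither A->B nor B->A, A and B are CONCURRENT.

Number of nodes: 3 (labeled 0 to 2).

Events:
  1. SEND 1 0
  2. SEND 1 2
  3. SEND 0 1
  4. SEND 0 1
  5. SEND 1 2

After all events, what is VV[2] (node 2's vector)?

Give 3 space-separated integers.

Initial: VV[0]=[0, 0, 0]
Initial: VV[1]=[0, 0, 0]
Initial: VV[2]=[0, 0, 0]
Event 1: SEND 1->0: VV[1][1]++ -> VV[1]=[0, 1, 0], msg_vec=[0, 1, 0]; VV[0]=max(VV[0],msg_vec) then VV[0][0]++ -> VV[0]=[1, 1, 0]
Event 2: SEND 1->2: VV[1][1]++ -> VV[1]=[0, 2, 0], msg_vec=[0, 2, 0]; VV[2]=max(VV[2],msg_vec) then VV[2][2]++ -> VV[2]=[0, 2, 1]
Event 3: SEND 0->1: VV[0][0]++ -> VV[0]=[2, 1, 0], msg_vec=[2, 1, 0]; VV[1]=max(VV[1],msg_vec) then VV[1][1]++ -> VV[1]=[2, 3, 0]
Event 4: SEND 0->1: VV[0][0]++ -> VV[0]=[3, 1, 0], msg_vec=[3, 1, 0]; VV[1]=max(VV[1],msg_vec) then VV[1][1]++ -> VV[1]=[3, 4, 0]
Event 5: SEND 1->2: VV[1][1]++ -> VV[1]=[3, 5, 0], msg_vec=[3, 5, 0]; VV[2]=max(VV[2],msg_vec) then VV[2][2]++ -> VV[2]=[3, 5, 2]
Final vectors: VV[0]=[3, 1, 0]; VV[1]=[3, 5, 0]; VV[2]=[3, 5, 2]

Answer: 3 5 2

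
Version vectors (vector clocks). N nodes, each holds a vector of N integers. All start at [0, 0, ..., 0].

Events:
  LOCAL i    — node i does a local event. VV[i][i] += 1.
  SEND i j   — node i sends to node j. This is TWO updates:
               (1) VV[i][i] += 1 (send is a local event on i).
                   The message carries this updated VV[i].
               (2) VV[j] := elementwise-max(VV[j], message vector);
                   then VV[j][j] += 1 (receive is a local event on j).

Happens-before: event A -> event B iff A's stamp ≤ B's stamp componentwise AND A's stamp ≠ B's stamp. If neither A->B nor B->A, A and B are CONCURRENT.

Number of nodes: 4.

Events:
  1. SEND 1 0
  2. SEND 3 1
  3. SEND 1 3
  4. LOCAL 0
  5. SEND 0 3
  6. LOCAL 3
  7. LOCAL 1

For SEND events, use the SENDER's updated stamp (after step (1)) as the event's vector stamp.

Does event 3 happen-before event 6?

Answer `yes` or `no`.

Initial: VV[0]=[0, 0, 0, 0]
Initial: VV[1]=[0, 0, 0, 0]
Initial: VV[2]=[0, 0, 0, 0]
Initial: VV[3]=[0, 0, 0, 0]
Event 1: SEND 1->0: VV[1][1]++ -> VV[1]=[0, 1, 0, 0], msg_vec=[0, 1, 0, 0]; VV[0]=max(VV[0],msg_vec) then VV[0][0]++ -> VV[0]=[1, 1, 0, 0]
Event 2: SEND 3->1: VV[3][3]++ -> VV[3]=[0, 0, 0, 1], msg_vec=[0, 0, 0, 1]; VV[1]=max(VV[1],msg_vec) then VV[1][1]++ -> VV[1]=[0, 2, 0, 1]
Event 3: SEND 1->3: VV[1][1]++ -> VV[1]=[0, 3, 0, 1], msg_vec=[0, 3, 0, 1]; VV[3]=max(VV[3],msg_vec) then VV[3][3]++ -> VV[3]=[0, 3, 0, 2]
Event 4: LOCAL 0: VV[0][0]++ -> VV[0]=[2, 1, 0, 0]
Event 5: SEND 0->3: VV[0][0]++ -> VV[0]=[3, 1, 0, 0], msg_vec=[3, 1, 0, 0]; VV[3]=max(VV[3],msg_vec) then VV[3][3]++ -> VV[3]=[3, 3, 0, 3]
Event 6: LOCAL 3: VV[3][3]++ -> VV[3]=[3, 3, 0, 4]
Event 7: LOCAL 1: VV[1][1]++ -> VV[1]=[0, 4, 0, 1]
Event 3 stamp: [0, 3, 0, 1]
Event 6 stamp: [3, 3, 0, 4]
[0, 3, 0, 1] <= [3, 3, 0, 4]? True. Equal? False. Happens-before: True

Answer: yes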